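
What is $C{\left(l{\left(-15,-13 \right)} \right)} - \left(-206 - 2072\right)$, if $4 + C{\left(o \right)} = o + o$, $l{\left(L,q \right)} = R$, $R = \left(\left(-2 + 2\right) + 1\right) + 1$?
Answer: $2278$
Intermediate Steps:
$R = 2$ ($R = \left(0 + 1\right) + 1 = 1 + 1 = 2$)
$l{\left(L,q \right)} = 2$
$C{\left(o \right)} = -4 + 2 o$ ($C{\left(o \right)} = -4 + \left(o + o\right) = -4 + 2 o$)
$C{\left(l{\left(-15,-13 \right)} \right)} - \left(-206 - 2072\right) = \left(-4 + 2 \cdot 2\right) - \left(-206 - 2072\right) = \left(-4 + 4\right) - \left(-206 - 2072\right) = 0 - -2278 = 0 + 2278 = 2278$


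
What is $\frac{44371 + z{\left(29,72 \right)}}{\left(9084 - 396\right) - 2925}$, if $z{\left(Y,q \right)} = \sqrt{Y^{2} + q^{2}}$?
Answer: $\frac{44371}{5763} + \frac{5 \sqrt{241}}{5763} \approx 7.7128$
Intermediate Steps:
$\frac{44371 + z{\left(29,72 \right)}}{\left(9084 - 396\right) - 2925} = \frac{44371 + \sqrt{29^{2} + 72^{2}}}{\left(9084 - 396\right) - 2925} = \frac{44371 + \sqrt{841 + 5184}}{8688 - 2925} = \frac{44371 + \sqrt{6025}}{5763} = \left(44371 + 5 \sqrt{241}\right) \frac{1}{5763} = \frac{44371}{5763} + \frac{5 \sqrt{241}}{5763}$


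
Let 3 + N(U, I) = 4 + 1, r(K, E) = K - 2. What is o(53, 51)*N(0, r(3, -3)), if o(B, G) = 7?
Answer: 14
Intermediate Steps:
r(K, E) = -2 + K
N(U, I) = 2 (N(U, I) = -3 + (4 + 1) = -3 + 5 = 2)
o(53, 51)*N(0, r(3, -3)) = 7*2 = 14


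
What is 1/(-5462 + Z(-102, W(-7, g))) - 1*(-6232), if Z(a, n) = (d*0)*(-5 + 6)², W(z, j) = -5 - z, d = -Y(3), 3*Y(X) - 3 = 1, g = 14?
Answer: 34039183/5462 ≈ 6232.0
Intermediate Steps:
Y(X) = 4/3 (Y(X) = 1 + (⅓)*1 = 1 + ⅓ = 4/3)
d = -4/3 (d = -1*4/3 = -4/3 ≈ -1.3333)
Z(a, n) = 0 (Z(a, n) = (-4/3*0)*(-5 + 6)² = 0*1² = 0*1 = 0)
1/(-5462 + Z(-102, W(-7, g))) - 1*(-6232) = 1/(-5462 + 0) - 1*(-6232) = 1/(-5462) + 6232 = -1/5462 + 6232 = 34039183/5462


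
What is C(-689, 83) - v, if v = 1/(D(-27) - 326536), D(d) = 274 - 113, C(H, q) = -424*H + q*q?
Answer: 97594284376/326375 ≈ 2.9903e+5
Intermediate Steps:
C(H, q) = q² - 424*H (C(H, q) = -424*H + q² = q² - 424*H)
D(d) = 161
v = -1/326375 (v = 1/(161 - 326536) = 1/(-326375) = -1/326375 ≈ -3.0640e-6)
C(-689, 83) - v = (83² - 424*(-689)) - 1*(-1/326375) = (6889 + 292136) + 1/326375 = 299025 + 1/326375 = 97594284376/326375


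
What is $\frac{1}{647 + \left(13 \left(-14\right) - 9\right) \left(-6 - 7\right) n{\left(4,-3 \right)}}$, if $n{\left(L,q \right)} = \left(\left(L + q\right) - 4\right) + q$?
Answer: $- \frac{1}{14251} \approx -7.017 \cdot 10^{-5}$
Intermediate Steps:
$n{\left(L,q \right)} = -4 + L + 2 q$ ($n{\left(L,q \right)} = \left(-4 + L + q\right) + q = -4 + L + 2 q$)
$\frac{1}{647 + \left(13 \left(-14\right) - 9\right) \left(-6 - 7\right) n{\left(4,-3 \right)}} = \frac{1}{647 + \left(13 \left(-14\right) - 9\right) \left(-6 - 7\right) \left(-4 + 4 + 2 \left(-3\right)\right)} = \frac{1}{647 + \left(-182 - 9\right) \left(- 13 \left(-4 + 4 - 6\right)\right)} = \frac{1}{647 - 191 \left(\left(-13\right) \left(-6\right)\right)} = \frac{1}{647 - 14898} = \frac{1}{-14251} = - \frac{1}{14251}$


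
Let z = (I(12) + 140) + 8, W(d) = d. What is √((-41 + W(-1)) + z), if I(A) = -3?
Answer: √103 ≈ 10.149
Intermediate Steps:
z = 145 (z = (-3 + 140) + 8 = 137 + 8 = 145)
√((-41 + W(-1)) + z) = √((-41 - 1) + 145) = √(-42 + 145) = √103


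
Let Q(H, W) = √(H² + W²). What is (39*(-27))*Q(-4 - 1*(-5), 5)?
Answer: -1053*√26 ≈ -5369.3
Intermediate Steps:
(39*(-27))*Q(-4 - 1*(-5), 5) = (39*(-27))*√((-4 - 1*(-5))² + 5²) = -1053*√((-4 + 5)² + 25) = -1053*√(1² + 25) = -1053*√(1 + 25) = -1053*√26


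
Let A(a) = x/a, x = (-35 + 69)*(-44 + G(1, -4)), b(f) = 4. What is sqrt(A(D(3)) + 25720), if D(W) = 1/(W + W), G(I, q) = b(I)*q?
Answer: 2*sqrt(3370) ≈ 116.10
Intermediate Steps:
G(I, q) = 4*q
D(W) = 1/(2*W)
x = -2040 (x = (-35 + 69)*(-44 + 4*(-4)) = 34*(-44 - 16) = 34*(-60) = -2040)
A(a) = -2040/a
sqrt(A(D(3)) + 25720) = sqrt(-2040/((1/2)/3) + 25720) = sqrt(-2040/((1/2)*(1/3)) + 25720) = sqrt(-2040/1/6 + 25720) = sqrt(-2040*6 + 25720) = sqrt(-12240 + 25720) = sqrt(13480) = 2*sqrt(3370)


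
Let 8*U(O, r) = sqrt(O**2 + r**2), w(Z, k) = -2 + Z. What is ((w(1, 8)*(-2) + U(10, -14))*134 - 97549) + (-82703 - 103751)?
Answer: -283735 + 67*sqrt(74)/2 ≈ -2.8345e+5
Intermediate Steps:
U(O, r) = sqrt(O**2 + r**2)/8
((w(1, 8)*(-2) + U(10, -14))*134 - 97549) + (-82703 - 103751) = (((-2 + 1)*(-2) + sqrt(10**2 + (-14)**2)/8)*134 - 97549) + (-82703 - 103751) = ((-1*(-2) + sqrt(100 + 196)/8)*134 - 97549) - 186454 = ((2 + sqrt(296)/8)*134 - 97549) - 186454 = ((2 + (2*sqrt(74))/8)*134 - 97549) - 186454 = ((2 + sqrt(74)/4)*134 - 97549) - 186454 = ((268 + 67*sqrt(74)/2) - 97549) - 186454 = (-97281 + 67*sqrt(74)/2) - 186454 = -283735 + 67*sqrt(74)/2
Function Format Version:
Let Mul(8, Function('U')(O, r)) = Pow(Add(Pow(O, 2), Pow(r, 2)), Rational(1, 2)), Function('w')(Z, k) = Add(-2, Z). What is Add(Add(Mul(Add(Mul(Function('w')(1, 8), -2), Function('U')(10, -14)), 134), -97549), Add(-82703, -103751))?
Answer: Add(-283735, Mul(Rational(67, 2), Pow(74, Rational(1, 2)))) ≈ -2.8345e+5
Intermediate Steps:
Function('U')(O, r) = Mul(Rational(1, 8), Pow(Add(Pow(O, 2), Pow(r, 2)), Rational(1, 2)))
Add(Add(Mul(Add(Mul(Function('w')(1, 8), -2), Function('U')(10, -14)), 134), -97549), Add(-82703, -103751)) = Add(Add(Mul(Add(Mul(Add(-2, 1), -2), Mul(Rational(1, 8), Pow(Add(Pow(10, 2), Pow(-14, 2)), Rational(1, 2)))), 134), -97549), Add(-82703, -103751)) = Add(Add(Mul(Add(Mul(-1, -2), Mul(Rational(1, 8), Pow(Add(100, 196), Rational(1, 2)))), 134), -97549), -186454) = Add(Add(Mul(Add(2, Mul(Rational(1, 8), Pow(296, Rational(1, 2)))), 134), -97549), -186454) = Add(Add(Mul(Add(2, Mul(Rational(1, 8), Mul(2, Pow(74, Rational(1, 2))))), 134), -97549), -186454) = Add(Add(Mul(Add(2, Mul(Rational(1, 4), Pow(74, Rational(1, 2)))), 134), -97549), -186454) = Add(Add(Add(268, Mul(Rational(67, 2), Pow(74, Rational(1, 2)))), -97549), -186454) = Add(Add(-97281, Mul(Rational(67, 2), Pow(74, Rational(1, 2)))), -186454) = Add(-283735, Mul(Rational(67, 2), Pow(74, Rational(1, 2))))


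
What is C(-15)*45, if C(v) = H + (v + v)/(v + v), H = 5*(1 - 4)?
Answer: -630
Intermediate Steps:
H = -15 (H = 5*(-3) = -15)
C(v) = -14 (C(v) = -15 + (v + v)/(v + v) = -15 + (2*v)/((2*v)) = -15 + (2*v)*(1/(2*v)) = -15 + 1 = -14)
C(-15)*45 = -14*45 = -630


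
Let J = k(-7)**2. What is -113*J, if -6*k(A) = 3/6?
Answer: -113/144 ≈ -0.78472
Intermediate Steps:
k(A) = -1/12 (k(A) = -1/(2*6) = -1/6*1/2 = -1/12)
J = 1/144 (J = (-1/12)**2 = 1/144 ≈ 0.0069444)
-113*J = -113*1/144 = -113/144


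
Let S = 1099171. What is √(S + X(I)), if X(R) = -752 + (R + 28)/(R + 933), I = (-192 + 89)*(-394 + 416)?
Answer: √1951771621745/1333 ≈ 1048.1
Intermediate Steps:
I = -2266 (I = -103*22 = -2266)
X(R) = -752 + (28 + R)/(933 + R)
√(S + X(I)) = √(1099171 + (-701588 - 751*(-2266))/(933 - 2266)) = √(1099171 + (-701588 + 1701766)/(-1333)) = √(1099171 - 1/1333*1000178) = √(1099171 - 1000178/1333) = √(1464194765/1333) = √1951771621745/1333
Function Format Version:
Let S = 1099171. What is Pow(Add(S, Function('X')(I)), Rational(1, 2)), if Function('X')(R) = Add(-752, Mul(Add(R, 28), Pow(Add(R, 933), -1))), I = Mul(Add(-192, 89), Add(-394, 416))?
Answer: Mul(Rational(1, 1333), Pow(1951771621745, Rational(1, 2))) ≈ 1048.1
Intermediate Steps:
I = -2266 (I = Mul(-103, 22) = -2266)
Function('X')(R) = Add(-752, Mul(Pow(Add(933, R), -1), Add(28, R))) (Function('X')(R) = Add(-752, Mul(Add(28, R), Pow(Add(933, R), -1))) = Add(-752, Mul(Pow(Add(933, R), -1), Add(28, R))))
Pow(Add(S, Function('X')(I)), Rational(1, 2)) = Pow(Add(1099171, Mul(Pow(Add(933, -2266), -1), Add(-701588, Mul(-751, -2266)))), Rational(1, 2)) = Pow(Add(1099171, Mul(Pow(-1333, -1), Add(-701588, 1701766))), Rational(1, 2)) = Pow(Add(1099171, Mul(Rational(-1, 1333), 1000178)), Rational(1, 2)) = Pow(Add(1099171, Rational(-1000178, 1333)), Rational(1, 2)) = Pow(Rational(1464194765, 1333), Rational(1, 2)) = Mul(Rational(1, 1333), Pow(1951771621745, Rational(1, 2)))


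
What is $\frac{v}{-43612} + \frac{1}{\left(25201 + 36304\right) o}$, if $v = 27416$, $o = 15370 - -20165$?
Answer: $- \frac{14979966508547}{23829380648025} \approx -0.62863$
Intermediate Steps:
$o = 35535$ ($o = 15370 + 20165 = 35535$)
$\frac{v}{-43612} + \frac{1}{\left(25201 + 36304\right) o} = \frac{27416}{-43612} + \frac{1}{\left(25201 + 36304\right) 35535} = 27416 \left(- \frac{1}{43612}\right) + \frac{1}{61505} \cdot \frac{1}{35535} = - \frac{6854}{10903} + \frac{1}{61505} \cdot \frac{1}{35535} = - \frac{6854}{10903} + \frac{1}{2185580175} = - \frac{14979966508547}{23829380648025}$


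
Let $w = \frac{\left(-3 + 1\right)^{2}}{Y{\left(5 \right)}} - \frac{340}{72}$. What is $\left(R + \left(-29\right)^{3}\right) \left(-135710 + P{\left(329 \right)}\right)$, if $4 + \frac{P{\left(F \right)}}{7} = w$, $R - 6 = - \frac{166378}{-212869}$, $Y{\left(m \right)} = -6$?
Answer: $\frac{12684701851273387}{3831642} \approx 3.3105 \cdot 10^{9}$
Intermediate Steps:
$w = - \frac{97}{18}$ ($w = \frac{\left(-3 + 1\right)^{2}}{-6} - \frac{340}{72} = \left(-2\right)^{2} \left(- \frac{1}{6}\right) - \frac{85}{18} = 4 \left(- \frac{1}{6}\right) - \frac{85}{18} = - \frac{2}{3} - \frac{85}{18} = - \frac{97}{18} \approx -5.3889$)
$R = \frac{1443592}{212869}$ ($R = 6 - \frac{166378}{-212869} = 6 - - \frac{166378}{212869} = 6 + \frac{166378}{212869} = \frac{1443592}{212869} \approx 6.7816$)
$P{\left(F \right)} = - \frac{1183}{18}$ ($P{\left(F \right)} = -28 + 7 \left(- \frac{97}{18}\right) = -28 - \frac{679}{18} = - \frac{1183}{18}$)
$\left(R + \left(-29\right)^{3}\right) \left(-135710 + P{\left(329 \right)}\right) = \left(\frac{1443592}{212869} + \left(-29\right)^{3}\right) \left(-135710 - \frac{1183}{18}\right) = \left(\frac{1443592}{212869} - 24389\right) \left(- \frac{2443963}{18}\right) = \left(- \frac{5190218449}{212869}\right) \left(- \frac{2443963}{18}\right) = \frac{12684701851273387}{3831642}$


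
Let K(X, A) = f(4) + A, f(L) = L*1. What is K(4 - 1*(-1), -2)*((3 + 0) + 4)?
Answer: 14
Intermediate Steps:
f(L) = L
K(X, A) = 4 + A
K(4 - 1*(-1), -2)*((3 + 0) + 4) = (4 - 2)*((3 + 0) + 4) = 2*(3 + 4) = 2*7 = 14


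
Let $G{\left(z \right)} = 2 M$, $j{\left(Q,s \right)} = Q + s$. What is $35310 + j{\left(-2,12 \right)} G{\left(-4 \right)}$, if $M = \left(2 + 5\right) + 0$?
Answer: $35450$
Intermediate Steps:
$M = 7$ ($M = 7 + 0 = 7$)
$G{\left(z \right)} = 14$ ($G{\left(z \right)} = 2 \cdot 7 = 14$)
$35310 + j{\left(-2,12 \right)} G{\left(-4 \right)} = 35310 + \left(-2 + 12\right) 14 = 35310 + 10 \cdot 14 = 35310 + 140 = 35450$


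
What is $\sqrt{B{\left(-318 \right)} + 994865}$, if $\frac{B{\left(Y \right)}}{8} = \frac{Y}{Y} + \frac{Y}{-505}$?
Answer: $\frac{\sqrt{253718771545}}{505} \approx 997.44$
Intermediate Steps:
$B{\left(Y \right)} = 8 - \frac{8 Y}{505}$ ($B{\left(Y \right)} = 8 \left(\frac{Y}{Y} + \frac{Y}{-505}\right) = 8 \left(1 + Y \left(- \frac{1}{505}\right)\right) = 8 \left(1 - \frac{Y}{505}\right) = 8 - \frac{8 Y}{505}$)
$\sqrt{B{\left(-318 \right)} + 994865} = \sqrt{\left(8 - - \frac{2544}{505}\right) + 994865} = \sqrt{\left(8 + \frac{2544}{505}\right) + 994865} = \sqrt{\frac{6584}{505} + 994865} = \sqrt{\frac{502413409}{505}} = \frac{\sqrt{253718771545}}{505}$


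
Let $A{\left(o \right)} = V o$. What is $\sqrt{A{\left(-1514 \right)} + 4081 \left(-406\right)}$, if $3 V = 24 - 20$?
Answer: $\frac{i \sqrt{14930142}}{3} \approx 1288.0 i$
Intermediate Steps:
$V = \frac{4}{3}$ ($V = \frac{24 - 20}{3} = \frac{1}{3} \cdot 4 = \frac{4}{3} \approx 1.3333$)
$A{\left(o \right)} = \frac{4 o}{3}$
$\sqrt{A{\left(-1514 \right)} + 4081 \left(-406\right)} = \sqrt{\frac{4}{3} \left(-1514\right) + 4081 \left(-406\right)} = \sqrt{- \frac{6056}{3} - 1656886} = \sqrt{- \frac{4976714}{3}} = \frac{i \sqrt{14930142}}{3}$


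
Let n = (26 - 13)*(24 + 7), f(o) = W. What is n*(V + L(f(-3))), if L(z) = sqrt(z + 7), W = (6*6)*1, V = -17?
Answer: -6851 + 403*sqrt(43) ≈ -4208.4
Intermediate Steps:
W = 36 (W = 36*1 = 36)
f(o) = 36
n = 403 (n = 13*31 = 403)
L(z) = sqrt(7 + z)
n*(V + L(f(-3))) = 403*(-17 + sqrt(7 + 36)) = 403*(-17 + sqrt(43)) = -6851 + 403*sqrt(43)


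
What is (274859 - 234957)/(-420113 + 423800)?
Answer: 39902/3687 ≈ 10.822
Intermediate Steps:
(274859 - 234957)/(-420113 + 423800) = 39902/3687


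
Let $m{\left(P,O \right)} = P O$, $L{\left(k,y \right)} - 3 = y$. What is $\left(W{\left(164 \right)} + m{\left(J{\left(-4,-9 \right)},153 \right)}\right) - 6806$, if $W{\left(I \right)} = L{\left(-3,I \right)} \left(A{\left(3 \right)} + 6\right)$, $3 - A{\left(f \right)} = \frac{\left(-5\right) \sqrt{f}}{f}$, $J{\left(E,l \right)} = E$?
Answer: $-5915 + \frac{835 \sqrt{3}}{3} \approx -5432.9$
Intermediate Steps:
$L{\left(k,y \right)} = 3 + y$
$A{\left(f \right)} = 3 + \frac{5}{\sqrt{f}}$ ($A{\left(f \right)} = 3 - \frac{\left(-5\right) \sqrt{f}}{f} = 3 - - \frac{5}{\sqrt{f}} = 3 + \frac{5}{\sqrt{f}}$)
$W{\left(I \right)} = \left(3 + I\right) \left(9 + \frac{5 \sqrt{3}}{3}\right)$ ($W{\left(I \right)} = \left(3 + I\right) \left(\left(3 + \frac{5}{\sqrt{3}}\right) + 6\right) = \left(3 + I\right) \left(\left(3 + 5 \frac{\sqrt{3}}{3}\right) + 6\right) = \left(3 + I\right) \left(\left(3 + \frac{5 \sqrt{3}}{3}\right) + 6\right) = \left(3 + I\right) \left(9 + \frac{5 \sqrt{3}}{3}\right)$)
$m{\left(P,O \right)} = O P$
$\left(W{\left(164 \right)} + m{\left(J{\left(-4,-9 \right)},153 \right)}\right) - 6806 = \left(\frac{\left(3 + 164\right) \left(27 + 5 \sqrt{3}\right)}{3} + 153 \left(-4\right)\right) - 6806 = \left(\frac{1}{3} \cdot 167 \left(27 + 5 \sqrt{3}\right) - 612\right) - 6806 = \left(\left(1503 + \frac{835 \sqrt{3}}{3}\right) - 612\right) - 6806 = \left(891 + \frac{835 \sqrt{3}}{3}\right) - 6806 = -5915 + \frac{835 \sqrt{3}}{3}$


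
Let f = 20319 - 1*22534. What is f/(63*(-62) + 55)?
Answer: 2215/3851 ≈ 0.57518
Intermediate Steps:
f = -2215 (f = 20319 - 22534 = -2215)
f/(63*(-62) + 55) = -2215/(63*(-62) + 55) = -2215/(-3906 + 55) = -2215/(-3851) = -2215*(-1/3851) = 2215/3851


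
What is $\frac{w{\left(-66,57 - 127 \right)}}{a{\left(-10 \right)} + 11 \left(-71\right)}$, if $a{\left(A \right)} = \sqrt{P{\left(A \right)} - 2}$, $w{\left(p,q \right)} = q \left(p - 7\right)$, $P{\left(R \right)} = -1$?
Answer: $- \frac{1995455}{304982} - \frac{2555 i \sqrt{3}}{304982} \approx -6.5429 - 0.01451 i$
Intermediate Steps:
$w{\left(p,q \right)} = q \left(-7 + p\right)$
$a{\left(A \right)} = i \sqrt{3}$ ($a{\left(A \right)} = \sqrt{-1 - 2} = \sqrt{-3} = i \sqrt{3}$)
$\frac{w{\left(-66,57 - 127 \right)}}{a{\left(-10 \right)} + 11 \left(-71\right)} = \frac{\left(57 - 127\right) \left(-7 - 66\right)}{i \sqrt{3} + 11 \left(-71\right)} = \frac{\left(-70\right) \left(-73\right)}{i \sqrt{3} - 781} = \frac{5110}{-781 + i \sqrt{3}}$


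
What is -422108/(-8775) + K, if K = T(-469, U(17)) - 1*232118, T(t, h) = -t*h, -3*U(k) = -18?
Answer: -2011720492/8775 ≈ -2.2926e+5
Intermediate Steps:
U(k) = 6 (U(k) = -⅓*(-18) = 6)
T(t, h) = -h*t
K = -229304 (K = -1*6*(-469) - 1*232118 = 2814 - 232118 = -229304)
-422108/(-8775) + K = -422108/(-8775) - 229304 = -422108*(-1/8775) - 229304 = 422108/8775 - 229304 = -2011720492/8775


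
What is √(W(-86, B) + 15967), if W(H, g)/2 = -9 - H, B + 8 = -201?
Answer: 7*√329 ≈ 126.97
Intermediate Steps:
B = -209 (B = -8 - 201 = -209)
W(H, g) = -18 - 2*H (W(H, g) = 2*(-9 - H) = -18 - 2*H)
√(W(-86, B) + 15967) = √((-18 - 2*(-86)) + 15967) = √((-18 + 172) + 15967) = √(154 + 15967) = √16121 = 7*√329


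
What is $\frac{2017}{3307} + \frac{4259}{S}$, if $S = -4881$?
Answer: $- \frac{4239536}{16141467} \approx -0.26265$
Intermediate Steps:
$\frac{2017}{3307} + \frac{4259}{S} = \frac{2017}{3307} + \frac{4259}{-4881} = 2017 \cdot \frac{1}{3307} + 4259 \left(- \frac{1}{4881}\right) = \frac{2017}{3307} - \frac{4259}{4881} = - \frac{4239536}{16141467}$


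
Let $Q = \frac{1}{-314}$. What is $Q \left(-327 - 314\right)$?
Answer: $\frac{641}{314} \approx 2.0414$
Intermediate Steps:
$Q = - \frac{1}{314} \approx -0.0031847$
$Q \left(-327 - 314\right) = - \frac{-327 - 314}{314} = \left(- \frac{1}{314}\right) \left(-641\right) = \frac{641}{314}$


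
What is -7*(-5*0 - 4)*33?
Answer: 924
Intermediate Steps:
-7*(-5*0 - 4)*33 = -7*(0 - 4)*33 = -7*(-4)*33 = 28*33 = 924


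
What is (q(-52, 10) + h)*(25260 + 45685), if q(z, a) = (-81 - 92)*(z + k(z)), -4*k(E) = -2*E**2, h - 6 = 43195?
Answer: -12890635555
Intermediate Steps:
h = 43201 (h = 6 + 43195 = 43201)
k(E) = E**2/2 (k(E) = -(-1)*E**2/2 = E**2/2)
q(z, a) = -173*z - 173*z**2/2 (q(z, a) = (-81 - 92)*(z + z**2/2) = -173*(z + z**2/2) = -173*z - 173*z**2/2)
(q(-52, 10) + h)*(25260 + 45685) = ((173/2)*(-52)*(-2 - 1*(-52)) + 43201)*(25260 + 45685) = ((173/2)*(-52)*(-2 + 52) + 43201)*70945 = ((173/2)*(-52)*50 + 43201)*70945 = (-224900 + 43201)*70945 = -181699*70945 = -12890635555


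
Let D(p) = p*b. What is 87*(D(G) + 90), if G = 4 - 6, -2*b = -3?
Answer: 7569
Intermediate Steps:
b = 3/2 (b = -½*(-3) = 3/2 ≈ 1.5000)
G = -2
D(p) = 3*p/2 (D(p) = p*(3/2) = 3*p/2)
87*(D(G) + 90) = 87*((3/2)*(-2) + 90) = 87*(-3 + 90) = 87*87 = 7569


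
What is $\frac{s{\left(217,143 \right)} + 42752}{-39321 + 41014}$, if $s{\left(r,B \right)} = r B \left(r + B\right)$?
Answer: $\frac{11213912}{1693} \approx 6623.7$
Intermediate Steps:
$s{\left(r,B \right)} = B r \left(B + r\right)$
$\frac{s{\left(217,143 \right)} + 42752}{-39321 + 41014} = \frac{143 \cdot 217 \left(143 + 217\right) + 42752}{-39321 + 41014} = \frac{143 \cdot 217 \cdot 360 + 42752}{1693} = \left(11171160 + 42752\right) \frac{1}{1693} = 11213912 \cdot \frac{1}{1693} = \frac{11213912}{1693}$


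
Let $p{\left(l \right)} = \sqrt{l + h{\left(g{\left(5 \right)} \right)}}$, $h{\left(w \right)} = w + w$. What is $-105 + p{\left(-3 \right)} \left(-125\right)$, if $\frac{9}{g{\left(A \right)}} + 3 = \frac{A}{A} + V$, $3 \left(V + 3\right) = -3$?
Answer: $-105 - 125 i \sqrt{6} \approx -105.0 - 306.19 i$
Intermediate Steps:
$V = -4$ ($V = -3 + \frac{1}{3} \left(-3\right) = -3 - 1 = -4$)
$g{\left(A \right)} = - \frac{3}{2}$ ($g{\left(A \right)} = \frac{9}{-3 - \left(4 - \frac{A}{A}\right)} = \frac{9}{-3 + \left(1 - 4\right)} = \frac{9}{-3 - 3} = \frac{9}{-6} = 9 \left(- \frac{1}{6}\right) = - \frac{3}{2}$)
$h{\left(w \right)} = 2 w$
$p{\left(l \right)} = \sqrt{-3 + l}$ ($p{\left(l \right)} = \sqrt{l + 2 \left(- \frac{3}{2}\right)} = \sqrt{l - 3} = \sqrt{-3 + l}$)
$-105 + p{\left(-3 \right)} \left(-125\right) = -105 + \sqrt{-3 - 3} \left(-125\right) = -105 + \sqrt{-6} \left(-125\right) = -105 + i \sqrt{6} \left(-125\right) = -105 - 125 i \sqrt{6}$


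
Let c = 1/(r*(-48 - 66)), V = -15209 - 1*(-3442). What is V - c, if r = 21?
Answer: -28170197/2394 ≈ -11767.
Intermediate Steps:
V = -11767 (V = -15209 + 3442 = -11767)
c = -1/2394 (c = 1/(21*(-48 - 66)) = 1/(21*(-114)) = 1/(-2394) = -1/2394 ≈ -0.00041771)
V - c = -11767 - 1*(-1/2394) = -11767 + 1/2394 = -28170197/2394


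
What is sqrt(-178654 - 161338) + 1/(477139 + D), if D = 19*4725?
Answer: 1/566914 + 2*I*sqrt(84998) ≈ 1.7639e-6 + 583.09*I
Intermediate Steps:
D = 89775
sqrt(-178654 - 161338) + 1/(477139 + D) = sqrt(-178654 - 161338) + 1/(477139 + 89775) = sqrt(-339992) + 1/566914 = 2*I*sqrt(84998) + 1/566914 = 1/566914 + 2*I*sqrt(84998)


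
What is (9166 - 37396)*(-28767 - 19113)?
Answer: 1351652400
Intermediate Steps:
(9166 - 37396)*(-28767 - 19113) = -28230*(-47880) = 1351652400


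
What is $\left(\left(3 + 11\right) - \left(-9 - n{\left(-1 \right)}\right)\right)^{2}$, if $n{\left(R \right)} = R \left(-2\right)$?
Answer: $625$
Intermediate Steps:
$n{\left(R \right)} = - 2 R$
$\left(\left(3 + 11\right) - \left(-9 - n{\left(-1 \right)}\right)\right)^{2} = \left(\left(3 + 11\right) + \left(\left(6 - -2\right) - -3\right)\right)^{2} = \left(14 + \left(\left(6 + 2\right) + 3\right)\right)^{2} = \left(14 + \left(8 + 3\right)\right)^{2} = \left(14 + 11\right)^{2} = 25^{2} = 625$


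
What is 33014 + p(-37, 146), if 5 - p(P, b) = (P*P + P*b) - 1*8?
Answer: 37060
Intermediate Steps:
p(P, b) = 13 - P² - P*b (p(P, b) = 5 - ((P*P + P*b) - 1*8) = 5 - ((P² + P*b) - 8) = 5 - (-8 + P² + P*b) = 5 + (8 - P² - P*b) = 13 - P² - P*b)
33014 + p(-37, 146) = 33014 + (13 - 1*(-37)² - 1*(-37)*146) = 33014 + (13 - 1*1369 + 5402) = 33014 + (13 - 1369 + 5402) = 33014 + 4046 = 37060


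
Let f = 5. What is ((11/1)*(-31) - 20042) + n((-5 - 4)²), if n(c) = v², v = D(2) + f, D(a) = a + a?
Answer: -20302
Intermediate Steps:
D(a) = 2*a
v = 9 (v = 2*2 + 5 = 4 + 5 = 9)
n(c) = 81 (n(c) = 9² = 81)
((11/1)*(-31) - 20042) + n((-5 - 4)²) = ((11/1)*(-31) - 20042) + 81 = ((1*11)*(-31) - 20042) + 81 = (11*(-31) - 20042) + 81 = (-341 - 20042) + 81 = -20383 + 81 = -20302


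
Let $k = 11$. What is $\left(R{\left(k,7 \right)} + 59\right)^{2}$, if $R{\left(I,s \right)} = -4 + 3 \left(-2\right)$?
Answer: $2401$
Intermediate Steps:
$R{\left(I,s \right)} = -10$ ($R{\left(I,s \right)} = -4 - 6 = -10$)
$\left(R{\left(k,7 \right)} + 59\right)^{2} = \left(-10 + 59\right)^{2} = 49^{2} = 2401$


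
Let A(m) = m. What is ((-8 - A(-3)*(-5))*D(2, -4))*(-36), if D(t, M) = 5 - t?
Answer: 2484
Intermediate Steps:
((-8 - A(-3)*(-5))*D(2, -4))*(-36) = ((-8 - (-3)*(-5))*(5 - 1*2))*(-36) = ((-8 - 1*15)*(5 - 2))*(-36) = ((-8 - 15)*3)*(-36) = -23*3*(-36) = -69*(-36) = 2484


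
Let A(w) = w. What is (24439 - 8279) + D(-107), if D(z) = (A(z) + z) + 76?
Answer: 16022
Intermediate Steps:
D(z) = 76 + 2*z (D(z) = (z + z) + 76 = 2*z + 76 = 76 + 2*z)
(24439 - 8279) + D(-107) = (24439 - 8279) + (76 + 2*(-107)) = 16160 + (76 - 214) = 16160 - 138 = 16022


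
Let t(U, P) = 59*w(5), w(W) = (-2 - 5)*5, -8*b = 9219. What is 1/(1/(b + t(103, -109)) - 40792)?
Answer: -25739/1049945296 ≈ -2.4515e-5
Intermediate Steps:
b = -9219/8 (b = -1/8*9219 = -9219/8 ≈ -1152.4)
w(W) = -35 (w(W) = -7*5 = -35)
t(U, P) = -2065 (t(U, P) = 59*(-35) = -2065)
1/(1/(b + t(103, -109)) - 40792) = 1/(1/(-9219/8 - 2065) - 40792) = 1/(1/(-25739/8) - 40792) = 1/(-8/25739 - 40792) = 1/(-1049945296/25739) = -25739/1049945296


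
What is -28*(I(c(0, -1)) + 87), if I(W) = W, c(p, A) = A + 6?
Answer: -2576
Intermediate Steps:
c(p, A) = 6 + A
-28*(I(c(0, -1)) + 87) = -28*((6 - 1) + 87) = -28*(5 + 87) = -28*92 = -2576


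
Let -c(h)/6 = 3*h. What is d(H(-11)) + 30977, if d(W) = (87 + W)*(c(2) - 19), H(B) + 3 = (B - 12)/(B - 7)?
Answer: 473161/18 ≈ 26287.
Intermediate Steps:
c(h) = -18*h
H(B) = -3 + (-12 + B)/(-7 + B) (H(B) = -3 + (B - 12)/(B - 7) = -3 + (-12 + B)/(-7 + B))
d(W) = -4785 - 55*W (d(W) = (87 + W)*(-18*2 - 19) = (87 + W)*(-36 - 19) = (87 + W)*(-55) = -4785 - 55*W)
d(H(-11)) + 30977 = (-4785 - 55*(9 - 2*(-11))/(-7 - 11)) + 30977 = (-4785 - 55*(9 + 22)/(-18)) + 30977 = (-4785 - (-55)*31/18) + 30977 = (-4785 - 55*(-31/18)) + 30977 = (-4785 + 1705/18) + 30977 = -84425/18 + 30977 = 473161/18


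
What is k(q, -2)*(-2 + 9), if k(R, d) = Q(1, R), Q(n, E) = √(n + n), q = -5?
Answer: 7*√2 ≈ 9.8995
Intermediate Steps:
Q(n, E) = √2*√n (Q(n, E) = √(2*n) = √2*√n)
k(R, d) = √2 (k(R, d) = √2*√1 = √2*1 = √2)
k(q, -2)*(-2 + 9) = √2*(-2 + 9) = √2*7 = 7*√2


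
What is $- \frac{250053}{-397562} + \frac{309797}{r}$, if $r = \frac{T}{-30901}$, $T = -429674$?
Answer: $\frac{55970341406327}{2512089041} \approx 22280.0$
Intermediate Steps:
$r = \frac{429674}{30901}$ ($r = - \frac{429674}{-30901} = \left(-429674\right) \left(- \frac{1}{30901}\right) = \frac{429674}{30901} \approx 13.905$)
$- \frac{250053}{-397562} + \frac{309797}{r} = - \frac{250053}{-397562} + \frac{309797}{\frac{429674}{30901}} = \left(-250053\right) \left(- \frac{1}{397562}\right) + 309797 \cdot \frac{30901}{429674} = \frac{14709}{23386} + \frac{9573037097}{429674} = \frac{55970341406327}{2512089041}$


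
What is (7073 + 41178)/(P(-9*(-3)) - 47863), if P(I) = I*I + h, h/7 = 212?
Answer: -48251/45650 ≈ -1.0570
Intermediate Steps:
h = 1484 (h = 7*212 = 1484)
P(I) = 1484 + I² (P(I) = I*I + 1484 = I² + 1484 = 1484 + I²)
(7073 + 41178)/(P(-9*(-3)) - 47863) = (7073 + 41178)/((1484 + (-9*(-3))²) - 47863) = 48251/((1484 + 27²) - 47863) = 48251/((1484 + 729) - 47863) = 48251/(2213 - 47863) = 48251/(-45650) = 48251*(-1/45650) = -48251/45650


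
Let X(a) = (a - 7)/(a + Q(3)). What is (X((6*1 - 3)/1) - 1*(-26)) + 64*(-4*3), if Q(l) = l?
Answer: -2228/3 ≈ -742.67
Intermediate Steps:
X(a) = (-7 + a)/(3 + a) (X(a) = (a - 7)/(a + 3) = (-7 + a)/(3 + a))
(X((6*1 - 3)/1) - 1*(-26)) + 64*(-4*3) = ((-7 + (6*1 - 3)/1)/(3 + (6*1 - 3)/1) - 1*(-26)) + 64*(-4*3) = ((-7 + (6 - 3)*1)/(3 + (6 - 3)*1) + 26) + 64*(-12) = ((-7 + 3*1)/(3 + 3*1) + 26) - 768 = ((-7 + 3)/(3 + 3) + 26) - 768 = (-4/6 + 26) - 768 = ((⅙)*(-4) + 26) - 768 = (-⅔ + 26) - 768 = 76/3 - 768 = -2228/3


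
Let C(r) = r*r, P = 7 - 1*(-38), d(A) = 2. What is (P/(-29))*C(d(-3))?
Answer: -180/29 ≈ -6.2069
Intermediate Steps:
P = 45 (P = 7 + 38 = 45)
C(r) = r**2
(P/(-29))*C(d(-3)) = (45/(-29))*2**2 = (45*(-1/29))*4 = -45/29*4 = -180/29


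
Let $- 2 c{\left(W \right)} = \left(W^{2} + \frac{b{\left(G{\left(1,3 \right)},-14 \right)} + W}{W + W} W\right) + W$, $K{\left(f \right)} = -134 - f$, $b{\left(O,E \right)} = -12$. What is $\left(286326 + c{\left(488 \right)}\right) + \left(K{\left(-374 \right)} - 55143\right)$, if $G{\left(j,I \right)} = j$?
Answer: $111988$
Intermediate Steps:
$c{\left(W \right)} = 3 - \frac{3 W}{4} - \frac{W^{2}}{2}$ ($c{\left(W \right)} = - \frac{\left(W^{2} + \frac{-12 + W}{W + W} W\right) + W}{2} = - \frac{\left(W^{2} + \frac{-12 + W}{2 W} W\right) + W}{2} = - \frac{\left(W^{2} + \left(-6 + \frac{W}{2}\right)\right) + W}{2} = - \frac{\left(-6 + W^{2} + \frac{W}{2}\right) + W}{2} = - \frac{-6 + W^{2} + \frac{3 W}{2}}{2} = 3 - \frac{3 W}{4} - \frac{W^{2}}{2}$)
$\left(286326 + c{\left(488 \right)}\right) + \left(K{\left(-374 \right)} - 55143\right) = \left(286326 - \left(363 + 119072\right)\right) - 54903 = \left(286326 - 119435\right) + \left(\left(-134 + 374\right) - 55143\right) = \left(286326 - 119435\right) + \left(240 - 55143\right) = \left(286326 - 119435\right) - 54903 = 166891 - 54903 = 111988$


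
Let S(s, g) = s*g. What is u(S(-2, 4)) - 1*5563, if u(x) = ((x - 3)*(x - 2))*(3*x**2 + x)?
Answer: 14677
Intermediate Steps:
S(s, g) = g*s
u(x) = (-3 + x)*(-2 + x)*(x + 3*x**2) (u(x) = ((-3 + x)*(-2 + x))*(x + 3*x**2) = (-3 + x)*(-2 + x)*(x + 3*x**2))
u(S(-2, 4)) - 1*5563 = (4*(-2))*(6 - 14*(4*(-2))**2 + 3*(4*(-2))**3 + 13*(4*(-2))) - 1*5563 = -8*(6 - 14*(-8)**2 + 3*(-8)**3 + 13*(-8)) - 5563 = -8*(6 - 14*64 + 3*(-512) - 104) - 5563 = -8*(6 - 896 - 1536 - 104) - 5563 = -8*(-2530) - 5563 = 20240 - 5563 = 14677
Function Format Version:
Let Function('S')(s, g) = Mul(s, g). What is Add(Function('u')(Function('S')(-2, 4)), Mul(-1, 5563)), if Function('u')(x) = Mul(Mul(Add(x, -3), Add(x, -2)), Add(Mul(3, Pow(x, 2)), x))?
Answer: 14677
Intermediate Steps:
Function('S')(s, g) = Mul(g, s)
Function('u')(x) = Mul(Add(-3, x), Add(-2, x), Add(x, Mul(3, Pow(x, 2)))) (Function('u')(x) = Mul(Mul(Add(-3, x), Add(-2, x)), Add(x, Mul(3, Pow(x, 2)))) = Mul(Add(-3, x), Add(-2, x), Add(x, Mul(3, Pow(x, 2)))))
Add(Function('u')(Function('S')(-2, 4)), Mul(-1, 5563)) = Add(Mul(Mul(4, -2), Add(6, Mul(-14, Pow(Mul(4, -2), 2)), Mul(3, Pow(Mul(4, -2), 3)), Mul(13, Mul(4, -2)))), Mul(-1, 5563)) = Add(Mul(-8, Add(6, Mul(-14, Pow(-8, 2)), Mul(3, Pow(-8, 3)), Mul(13, -8))), -5563) = Add(Mul(-8, Add(6, Mul(-14, 64), Mul(3, -512), -104)), -5563) = Add(Mul(-8, Add(6, -896, -1536, -104)), -5563) = Add(Mul(-8, -2530), -5563) = Add(20240, -5563) = 14677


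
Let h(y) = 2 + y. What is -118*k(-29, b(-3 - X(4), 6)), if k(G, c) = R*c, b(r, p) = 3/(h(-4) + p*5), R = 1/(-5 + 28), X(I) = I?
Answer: -177/322 ≈ -0.54969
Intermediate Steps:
R = 1/23 ≈ 0.043478
b(r, p) = 3/(-2 + 5*p) (b(r, p) = 3/((2 - 4) + p*5) = 3/(-2 + 5*p))
k(G, c) = c/23
-118*k(-29, b(-3 - X(4), 6)) = -118*3/(-2 + 5*6)/23 = -118*3/(-2 + 30)/23 = -118*3/28/23 = -118*3*(1/28)/23 = -118*3/(23*28) = -118*3/644 = -177/322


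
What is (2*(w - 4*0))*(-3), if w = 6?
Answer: -36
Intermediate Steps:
(2*(w - 4*0))*(-3) = (2*(6 - 4*0))*(-3) = (2*(6 + 0))*(-3) = (2*6)*(-3) = 12*(-3) = -36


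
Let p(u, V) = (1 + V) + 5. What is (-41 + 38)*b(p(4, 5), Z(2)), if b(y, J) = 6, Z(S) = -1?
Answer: -18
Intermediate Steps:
p(u, V) = 6 + V
(-41 + 38)*b(p(4, 5), Z(2)) = (-41 + 38)*6 = -3*6 = -18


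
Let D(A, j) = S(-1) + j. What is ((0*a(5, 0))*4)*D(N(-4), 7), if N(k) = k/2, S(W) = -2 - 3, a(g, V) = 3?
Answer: 0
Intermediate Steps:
S(W) = -5
N(k) = k/2
D(A, j) = -5 + j
((0*a(5, 0))*4)*D(N(-4), 7) = ((0*3)*4)*(-5 + 7) = (0*4)*2 = 0*2 = 0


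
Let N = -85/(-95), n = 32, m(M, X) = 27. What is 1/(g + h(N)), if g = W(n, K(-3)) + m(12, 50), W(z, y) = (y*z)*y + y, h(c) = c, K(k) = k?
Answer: 19/5945 ≈ 0.0031960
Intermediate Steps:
N = 17/19 (N = -85*(-1/95) = 17/19 ≈ 0.89474)
W(z, y) = y + z*y² (W(z, y) = z*y² + y = y + z*y²)
g = 312 (g = -3*(1 - 3*32) + 27 = -3*(1 - 96) + 27 = -3*(-95) + 27 = 285 + 27 = 312)
1/(g + h(N)) = 1/(312 + 17/19) = 1/(5945/19) = 19/5945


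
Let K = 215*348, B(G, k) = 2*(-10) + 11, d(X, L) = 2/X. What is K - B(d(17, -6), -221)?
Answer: 74829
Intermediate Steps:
B(G, k) = -9 (B(G, k) = -20 + 11 = -9)
K = 74820
K - B(d(17, -6), -221) = 74820 - 1*(-9) = 74820 + 9 = 74829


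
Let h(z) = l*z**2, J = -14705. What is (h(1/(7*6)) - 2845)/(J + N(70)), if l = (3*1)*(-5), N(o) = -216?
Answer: 1672865/8773548 ≈ 0.19067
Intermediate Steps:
l = -15 (l = 3*(-5) = -15)
h(z) = -15*z**2
(h(1/(7*6)) - 2845)/(J + N(70)) = (-15*(1/(7*6))**2 - 2845)/(-14705 - 216) = (-15*(1/42)**2 - 2845)/(-14921) = (-15*(1/42)**2 - 2845)*(-1/14921) = (-15*1/1764 - 2845)*(-1/14921) = (-5/588 - 2845)*(-1/14921) = -1672865/588*(-1/14921) = 1672865/8773548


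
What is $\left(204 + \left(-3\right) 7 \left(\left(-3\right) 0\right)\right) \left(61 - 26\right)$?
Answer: $7140$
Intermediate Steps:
$\left(204 + \left(-3\right) 7 \left(\left(-3\right) 0\right)\right) \left(61 - 26\right) = \left(204 - 0\right) 35 = \left(204 + 0\right) 35 = 204 \cdot 35 = 7140$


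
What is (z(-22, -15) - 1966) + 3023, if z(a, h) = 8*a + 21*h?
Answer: 566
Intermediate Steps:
(z(-22, -15) - 1966) + 3023 = ((8*(-22) + 21*(-15)) - 1966) + 3023 = ((-176 - 315) - 1966) + 3023 = (-491 - 1966) + 3023 = -2457 + 3023 = 566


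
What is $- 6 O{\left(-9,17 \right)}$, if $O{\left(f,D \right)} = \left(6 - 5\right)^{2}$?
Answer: $-6$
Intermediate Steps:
$O{\left(f,D \right)} = 1$ ($O{\left(f,D \right)} = 1^{2} = 1$)
$- 6 O{\left(-9,17 \right)} = \left(-6\right) 1 = -6$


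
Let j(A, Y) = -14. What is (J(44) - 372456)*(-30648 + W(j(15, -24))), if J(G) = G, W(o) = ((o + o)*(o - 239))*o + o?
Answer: 48353229256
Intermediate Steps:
W(o) = o + 2*o**2*(-239 + o) (W(o) = ((2*o)*(-239 + o))*o + o = (2*o*(-239 + o))*o + o = 2*o**2*(-239 + o) + o = o + 2*o**2*(-239 + o))
(J(44) - 372456)*(-30648 + W(j(15, -24))) = (44 - 372456)*(-30648 - 14*(1 - 478*(-14) + 2*(-14)**2)) = -372412*(-30648 - 14*(1 + 6692 + 2*196)) = -372412*(-30648 - 14*(1 + 6692 + 392)) = -372412*(-30648 - 14*7085) = -372412*(-30648 - 99190) = -372412*(-129838) = 48353229256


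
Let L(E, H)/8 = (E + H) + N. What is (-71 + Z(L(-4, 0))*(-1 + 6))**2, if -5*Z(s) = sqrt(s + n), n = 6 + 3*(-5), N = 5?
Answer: (71 + I)**2 ≈ 5040.0 + 142.0*I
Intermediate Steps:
L(E, H) = 40 + 8*E + 8*H (L(E, H) = 8*((E + H) + 5) = 8*(5 + E + H) = 40 + 8*E + 8*H)
n = -9 (n = 6 - 15 = -9)
Z(s) = -sqrt(-9 + s)/5 (Z(s) = -sqrt(s - 9)/5 = -sqrt(-9 + s)/5)
(-71 + Z(L(-4, 0))*(-1 + 6))**2 = (-71 + (-sqrt(-9 + (40 + 8*(-4) + 8*0))/5)*(-1 + 6))**2 = (-71 - sqrt(-9 + (40 - 32 + 0))/5*5)**2 = (-71 - sqrt(-9 + 8)/5*5)**2 = (-71 - I/5*5)**2 = (-71 - I)**2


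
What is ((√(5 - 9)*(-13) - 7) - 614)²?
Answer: 384965 + 32292*I ≈ 3.8497e+5 + 32292.0*I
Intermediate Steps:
((√(5 - 9)*(-13) - 7) - 614)² = ((√(-4)*(-13) - 7) - 614)² = (((2*I)*(-13) - 7) - 614)² = ((-26*I - 7) - 614)² = ((-7 - 26*I) - 614)² = (-621 - 26*I)²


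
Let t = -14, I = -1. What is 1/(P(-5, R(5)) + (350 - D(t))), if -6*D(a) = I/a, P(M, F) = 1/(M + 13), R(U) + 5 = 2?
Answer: 168/58823 ≈ 0.0028560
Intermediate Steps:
R(U) = -3 (R(U) = -5 + 2 = -3)
P(M, F) = 1/(13 + M)
D(a) = 1/(6*a) (D(a) = -(-1)/(6*a) = 1/(6*a))
1/(P(-5, R(5)) + (350 - D(t))) = 1/(1/(13 - 5) + (350 - 1/(6*(-14)))) = 1/(1/8 + (350 - (-1)/(6*14))) = 1/(1/8 + (350 - 1*(-1/84))) = 1/(1/8 + (350 + 1/84)) = 1/(1/8 + 29401/84) = 1/(58823/168) = 168/58823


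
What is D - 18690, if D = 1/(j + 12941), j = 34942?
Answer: -894933269/47883 ≈ -18690.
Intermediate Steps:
D = 1/47883 (D = 1/(34942 + 12941) = 1/47883 ≈ 2.0884e-5)
D - 18690 = 1/47883 - 18690 = -894933269/47883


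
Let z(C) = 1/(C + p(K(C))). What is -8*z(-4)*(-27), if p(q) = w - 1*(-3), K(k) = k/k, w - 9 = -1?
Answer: 216/7 ≈ 30.857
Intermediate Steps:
w = 8 (w = 9 - 1 = 8)
K(k) = 1
p(q) = 11 (p(q) = 8 - 1*(-3) = 8 + 3 = 11)
z(C) = 1/(11 + C) (z(C) = 1/(C + 11) = 1/(11 + C))
-8*z(-4)*(-27) = -8/(11 - 4)*(-27) = -8/7*(-27) = 216/7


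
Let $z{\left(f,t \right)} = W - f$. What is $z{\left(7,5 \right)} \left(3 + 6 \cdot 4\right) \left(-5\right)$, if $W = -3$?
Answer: $1350$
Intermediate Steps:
$z{\left(f,t \right)} = -3 - f$
$z{\left(7,5 \right)} \left(3 + 6 \cdot 4\right) \left(-5\right) = \left(-3 - 7\right) \left(3 + 6 \cdot 4\right) \left(-5\right) = \left(-3 - 7\right) \left(3 + 24\right) \left(-5\right) = \left(-10\right) 27 \left(-5\right) = \left(-270\right) \left(-5\right) = 1350$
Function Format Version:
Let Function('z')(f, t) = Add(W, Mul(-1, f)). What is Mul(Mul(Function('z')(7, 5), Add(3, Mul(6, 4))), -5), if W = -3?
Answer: 1350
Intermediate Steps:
Function('z')(f, t) = Add(-3, Mul(-1, f))
Mul(Mul(Function('z')(7, 5), Add(3, Mul(6, 4))), -5) = Mul(Mul(Add(-3, Mul(-1, 7)), Add(3, Mul(6, 4))), -5) = Mul(Mul(Add(-3, -7), Add(3, 24)), -5) = Mul(Mul(-10, 27), -5) = Mul(-270, -5) = 1350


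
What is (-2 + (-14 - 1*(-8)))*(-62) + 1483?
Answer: 1979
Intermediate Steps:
(-2 + (-14 - 1*(-8)))*(-62) + 1483 = (-2 + (-14 + 8))*(-62) + 1483 = (-2 - 6)*(-62) + 1483 = -8*(-62) + 1483 = 496 + 1483 = 1979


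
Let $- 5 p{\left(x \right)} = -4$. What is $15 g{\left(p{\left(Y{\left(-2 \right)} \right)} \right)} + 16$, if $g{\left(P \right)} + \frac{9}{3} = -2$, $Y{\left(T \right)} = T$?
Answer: $-59$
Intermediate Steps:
$p{\left(x \right)} = \frac{4}{5}$ ($p{\left(x \right)} = \left(- \frac{1}{5}\right) \left(-4\right) = \frac{4}{5}$)
$g{\left(P \right)} = -5$ ($g{\left(P \right)} = -3 - 2 = -5$)
$15 g{\left(p{\left(Y{\left(-2 \right)} \right)} \right)} + 16 = 15 \left(-5\right) + 16 = -75 + 16 = -59$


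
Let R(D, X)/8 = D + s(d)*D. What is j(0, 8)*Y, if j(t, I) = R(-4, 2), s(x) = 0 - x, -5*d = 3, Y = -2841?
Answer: 727296/5 ≈ 1.4546e+5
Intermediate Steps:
d = -⅗ (d = -⅕*3 = -⅗ ≈ -0.60000)
s(x) = -x
R(D, X) = 64*D/5 (R(D, X) = 8*(D + (-1*(-⅗))*D) = 8*(D + 3*D/5) = 8*(8*D/5) = 64*D/5)
j(t, I) = -256/5 (j(t, I) = (64/5)*(-4) = -256/5)
j(0, 8)*Y = -256/5*(-2841) = 727296/5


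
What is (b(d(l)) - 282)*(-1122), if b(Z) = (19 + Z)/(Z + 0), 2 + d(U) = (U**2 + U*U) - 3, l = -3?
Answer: 4077348/13 ≈ 3.1364e+5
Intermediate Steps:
d(U) = -5 + 2*U**2 (d(U) = -2 + ((U**2 + U*U) - 3) = -2 + ((U**2 + U**2) - 3) = -2 + (2*U**2 - 3) = -2 + (-3 + 2*U**2) = -5 + 2*U**2)
b(Z) = (19 + Z)/Z
(b(d(l)) - 282)*(-1122) = ((19 + (-5 + 2*(-3)**2))/(-5 + 2*(-3)**2) - 282)*(-1122) = ((19 + (-5 + 2*9))/(-5 + 2*9) - 282)*(-1122) = ((19 + (-5 + 18))/(-5 + 18) - 282)*(-1122) = ((19 + 13)/13 - 282)*(-1122) = ((1/13)*32 - 282)*(-1122) = (32/13 - 282)*(-1122) = -3634/13*(-1122) = 4077348/13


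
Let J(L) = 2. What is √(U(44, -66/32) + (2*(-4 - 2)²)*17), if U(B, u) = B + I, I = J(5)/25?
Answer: 11*√262/5 ≈ 35.610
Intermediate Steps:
I = 2/25 ≈ 0.080000
U(B, u) = 2/25 + B (U(B, u) = B + 2/25 = 2/25 + B)
√(U(44, -66/32) + (2*(-4 - 2)²)*17) = √((2/25 + 44) + (2*(-4 - 2)²)*17) = √(1102/25 + (2*(-6)²)*17) = √(1102/25 + (2*36)*17) = √(1102/25 + 72*17) = √(1102/25 + 1224) = √(31702/25) = 11*√262/5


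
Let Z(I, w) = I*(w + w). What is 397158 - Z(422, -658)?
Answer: 952510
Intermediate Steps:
Z(I, w) = 2*I*w (Z(I, w) = I*(2*w) = 2*I*w)
397158 - Z(422, -658) = 397158 - 2*422*(-658) = 397158 - 1*(-555352) = 397158 + 555352 = 952510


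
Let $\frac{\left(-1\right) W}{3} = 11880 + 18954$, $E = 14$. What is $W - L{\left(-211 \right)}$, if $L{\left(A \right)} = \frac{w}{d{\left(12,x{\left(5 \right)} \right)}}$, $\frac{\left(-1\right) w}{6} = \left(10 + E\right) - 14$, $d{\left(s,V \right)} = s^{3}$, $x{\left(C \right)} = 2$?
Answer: $- \frac{13320283}{144} \approx -92502.0$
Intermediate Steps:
$w = -60$ ($w = - 6 \left(\left(10 + 14\right) - 14\right) = - 6 \left(24 - 14\right) = \left(-6\right) 10 = -60$)
$W = -92502$ ($W = - 3 \left(11880 + 18954\right) = \left(-3\right) 30834 = -92502$)
$L{\left(A \right)} = - \frac{5}{144}$ ($L{\left(A \right)} = - \frac{60}{12^{3}} = - \frac{60}{1728} = \left(-60\right) \frac{1}{1728} = - \frac{5}{144}$)
$W - L{\left(-211 \right)} = -92502 - - \frac{5}{144} = -92502 + \frac{5}{144} = - \frac{13320283}{144}$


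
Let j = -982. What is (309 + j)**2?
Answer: 452929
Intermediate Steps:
(309 + j)**2 = (309 - 982)**2 = (-673)**2 = 452929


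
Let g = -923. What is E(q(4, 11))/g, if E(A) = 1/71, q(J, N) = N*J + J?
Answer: -1/65533 ≈ -1.5259e-5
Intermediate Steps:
q(J, N) = J + J*N (q(J, N) = J*N + J = J + J*N)
E(A) = 1/71
E(q(4, 11))/g = (1/71)/(-923) = (1/71)*(-1/923) = -1/65533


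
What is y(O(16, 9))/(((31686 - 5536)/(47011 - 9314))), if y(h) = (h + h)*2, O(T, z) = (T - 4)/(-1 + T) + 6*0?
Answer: 301576/65375 ≈ 4.6130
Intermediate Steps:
O(T, z) = (-4 + T)/(-1 + T) (O(T, z) = (-4 + T)/(-1 + T) + 0 = (-4 + T)/(-1 + T))
y(h) = 4*h (y(h) = (2*h)*2 = 4*h)
y(O(16, 9))/(((31686 - 5536)/(47011 - 9314))) = (4*((-4 + 16)/(-1 + 16)))/(((31686 - 5536)/(47011 - 9314))) = (4*(12/15))/((26150/37697)) = (4*((1/15)*12))/((26150*(1/37697))) = (4*(⅘))/(26150/37697) = (16/5)*(37697/26150) = 301576/65375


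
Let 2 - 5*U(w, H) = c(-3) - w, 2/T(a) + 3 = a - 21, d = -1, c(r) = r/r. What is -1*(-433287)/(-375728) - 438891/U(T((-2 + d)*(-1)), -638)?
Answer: -17314890185493/7138832 ≈ -2.4255e+6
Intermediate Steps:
c(r) = 1
T(a) = 2/(-24 + a) (T(a) = 2/(-3 + (a - 21)) = 2/(-3 + (-21 + a)) = 2/(-24 + a))
U(w, H) = 1/5 + w/5 (U(w, H) = 2/5 - (1 - w)/5 = 2/5 + (-1/5 + w/5) = 1/5 + w/5)
-1*(-433287)/(-375728) - 438891/U(T((-2 + d)*(-1)), -638) = -1*(-433287)/(-375728) - 438891/(1/5 + (2/(-24 + (-2 - 1)*(-1)))/5) = 433287*(-1/375728) - 438891/(1/5 + (2/(-24 - 3*(-1)))/5) = -433287/375728 - 438891/(1/5 + (2/(-24 + 3))/5) = -433287/375728 - 438891/(1/5 + (2/(-21))/5) = -433287/375728 - 438891/(1/5 + (2*(-1/21))/5) = -433287/375728 - 438891/(1/5 + (1/5)*(-2/21)) = -433287/375728 - 438891/(1/5 - 2/105) = -433287/375728 - 438891/19/105 = -433287/375728 - 438891*105/19 = -433287/375728 - 46083555/19 = -17314890185493/7138832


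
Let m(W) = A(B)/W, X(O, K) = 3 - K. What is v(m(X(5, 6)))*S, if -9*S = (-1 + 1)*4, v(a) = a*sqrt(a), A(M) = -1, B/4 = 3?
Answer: 0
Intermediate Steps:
B = 12 (B = 4*3 = 12)
m(W) = -1/W
v(a) = a**(3/2)
S = 0 (S = -(-1 + 1)*4/9 = -0*4 = -1/9*0 = 0)
v(m(X(5, 6)))*S = (-1/(3 - 1*6))**(3/2)*0 = (-1/(3 - 6))**(3/2)*0 = (-1/(-3))**(3/2)*0 = (-1*(-1/3))**(3/2)*0 = (1/3)**(3/2)*0 = (sqrt(3)/9)*0 = 0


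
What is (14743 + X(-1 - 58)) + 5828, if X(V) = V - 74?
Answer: 20438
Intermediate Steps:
X(V) = -74 + V
(14743 + X(-1 - 58)) + 5828 = (14743 + (-74 + (-1 - 58))) + 5828 = (14743 + (-74 - 59)) + 5828 = (14743 - 133) + 5828 = 14610 + 5828 = 20438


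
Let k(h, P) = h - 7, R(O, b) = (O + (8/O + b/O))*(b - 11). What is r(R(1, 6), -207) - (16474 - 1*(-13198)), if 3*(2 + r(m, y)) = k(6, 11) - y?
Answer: -88816/3 ≈ -29605.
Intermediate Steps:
R(O, b) = (-11 + b)*(O + 8/O + b/O) (R(O, b) = (O + 8/O + b/O)*(-11 + b) = (-11 + b)*(O + 8/O + b/O))
k(h, P) = -7 + h
r(m, y) = -7/3 - y/3 (r(m, y) = -2 + ((-7 + 6) - y)/3 = -2 + (-1 - y)/3 = -2 + (-⅓ - y/3) = -7/3 - y/3)
r(R(1, 6), -207) - (16474 - 1*(-13198)) = (-7/3 - ⅓*(-207)) - (16474 - 1*(-13198)) = (-7/3 + 69) - (16474 + 13198) = 200/3 - 1*29672 = 200/3 - 29672 = -88816/3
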